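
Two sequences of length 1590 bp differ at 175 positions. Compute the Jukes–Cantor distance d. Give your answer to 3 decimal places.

p = 175/1590 ≈ 0.110063.
d = −(3/4) ln(1 − 4p/3) = −0.75 ln(1 − 0.146751) = −0.75 ln(0.853249)
  = −0.75 × (-0.158704) = 0.119028 substitutions/site.

0.119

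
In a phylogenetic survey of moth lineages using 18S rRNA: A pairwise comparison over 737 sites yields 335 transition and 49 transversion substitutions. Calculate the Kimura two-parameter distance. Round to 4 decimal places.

1.8918

P = 335/737 ≈ 0.454545 and Q = 49/737 ≈ 0.066486.
Under the Kimura two-parameter model, d = −½ ln(1 − 2P − Q) − ¼ ln(1 − 2Q).
1 − 2P − Q = 0.024424, giving −½ ln(0.024424) = 1.856095.
1 − 2Q = 0.867028, giving −¼ ln(0.867028) = 0.035671.
d = 1.856095 + 0.035671 = 1.891766.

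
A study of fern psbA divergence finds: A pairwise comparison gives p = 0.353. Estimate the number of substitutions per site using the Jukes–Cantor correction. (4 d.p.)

d = −(3/4) ln(1 − 4p/3) = −0.75 ln(1 − 0.470667) = −0.75 ln(0.529333)
  = −0.75 × (-0.636138) = 0.477104 substitutions/site.

0.4771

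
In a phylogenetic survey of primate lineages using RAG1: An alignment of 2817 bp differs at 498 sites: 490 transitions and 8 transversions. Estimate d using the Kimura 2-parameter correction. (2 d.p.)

P = 490/2817 ≈ 0.173944 and Q = 8/2817 ≈ 0.00284.
Under the Kimura two-parameter model, d = −½ ln(1 − 2P − Q) − ¼ ln(1 − 2Q).
1 − 2P − Q = 0.649272, giving −½ ln(0.649272) = 0.215952.
1 − 2Q = 0.99432, giving −¼ ln(0.99432) = 0.001424.
d = 0.215952 + 0.001424 = 0.217376.

0.22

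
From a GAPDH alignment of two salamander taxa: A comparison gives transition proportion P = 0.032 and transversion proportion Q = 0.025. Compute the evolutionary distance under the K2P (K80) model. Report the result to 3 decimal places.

Under the Kimura two-parameter model, d = −½ ln(1 − 2P − Q) − ¼ ln(1 − 2Q).
1 − 2P − Q = 0.911, giving −½ ln(0.911) = 0.046606.
1 − 2Q = 0.95, giving −¼ ln(0.95) = 0.012823.
d = 0.046606 + 0.012823 = 0.059429.

0.059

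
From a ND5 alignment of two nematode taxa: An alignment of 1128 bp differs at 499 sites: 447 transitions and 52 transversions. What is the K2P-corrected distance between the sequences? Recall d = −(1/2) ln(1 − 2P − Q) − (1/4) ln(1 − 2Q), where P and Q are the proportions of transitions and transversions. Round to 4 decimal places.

0.9363

P = 447/1128 ≈ 0.396277 and Q = 52/1128 ≈ 0.046099.
Under the Kimura two-parameter model, d = −½ ln(1 − 2P − Q) − ¼ ln(1 − 2Q).
1 − 2P − Q = 0.161347, giving −½ ln(0.161347) = 0.912099.
1 − 2Q = 0.907802, giving −¼ ln(0.907802) = 0.024182.
d = 0.912099 + 0.024182 = 0.936281.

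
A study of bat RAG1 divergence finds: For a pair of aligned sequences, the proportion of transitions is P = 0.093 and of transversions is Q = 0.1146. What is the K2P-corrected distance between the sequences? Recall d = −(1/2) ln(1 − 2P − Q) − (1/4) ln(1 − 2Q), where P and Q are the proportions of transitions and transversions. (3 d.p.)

0.244

Under the Kimura two-parameter model, d = −½ ln(1 − 2P − Q) − ¼ ln(1 − 2Q).
1 − 2P − Q = 0.6994, giving −½ ln(0.6994) = 0.178766.
1 − 2Q = 0.7708, giving −¼ ln(0.7708) = 0.065082.
d = 0.178766 + 0.065082 = 0.243848.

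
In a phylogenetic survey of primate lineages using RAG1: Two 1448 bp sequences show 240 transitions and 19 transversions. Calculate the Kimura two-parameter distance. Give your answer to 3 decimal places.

P = 240/1448 ≈ 0.165746 and Q = 19/1448 ≈ 0.013122.
Under the Kimura two-parameter model, d = −½ ln(1 − 2P − Q) − ¼ ln(1 − 2Q).
1 − 2P − Q = 0.655386, giving −½ ln(0.655386) = 0.211265.
1 − 2Q = 0.973756, giving −¼ ln(0.973756) = 0.006649.
d = 0.211265 + 0.006649 = 0.217914.

0.218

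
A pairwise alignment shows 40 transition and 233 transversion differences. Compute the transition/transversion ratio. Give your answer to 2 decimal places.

R = 40/233 = 0.171673… ≈ 0.17 (to 2 d.p.).

0.17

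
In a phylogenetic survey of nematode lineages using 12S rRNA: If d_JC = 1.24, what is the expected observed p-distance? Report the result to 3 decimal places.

0.606

p = (3/4)(1 − e^(−4d/3)) = 0.75 × (1 − e^(-1.653333)) = 0.75 × (1 − 0.191411) = 0.606442.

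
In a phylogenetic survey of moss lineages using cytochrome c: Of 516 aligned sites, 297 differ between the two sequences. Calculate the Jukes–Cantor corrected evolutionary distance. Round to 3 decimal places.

p = 297/516 ≈ 0.575581.
d = −(3/4) ln(1 − 4p/3) = −0.75 ln(1 − 0.767441) = −0.75 ln(0.232559)
  = −0.75 × (-1.458611) = 1.093958 substitutions/site.

1.094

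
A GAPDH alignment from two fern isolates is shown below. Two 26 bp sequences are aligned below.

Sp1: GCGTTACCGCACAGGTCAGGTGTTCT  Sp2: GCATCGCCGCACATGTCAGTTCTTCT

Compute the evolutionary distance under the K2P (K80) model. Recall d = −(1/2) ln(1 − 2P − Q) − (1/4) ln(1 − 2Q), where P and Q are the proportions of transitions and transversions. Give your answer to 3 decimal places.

0.278

Of 26 sites, 3 differences are transitions and 3 are transversions, so P = 3/26 ≈ 0.115385 and Q = 3/26 ≈ 0.115385.
Under the Kimura two-parameter model, d = −½ ln(1 − 2P − Q) − ¼ ln(1 − 2Q).
1 − 2P − Q = 0.653845, giving −½ ln(0.653845) = 0.212442.
1 − 2Q = 0.76923, giving −¼ ln(0.76923) = 0.065591.
d = 0.212442 + 0.065591 = 0.278033.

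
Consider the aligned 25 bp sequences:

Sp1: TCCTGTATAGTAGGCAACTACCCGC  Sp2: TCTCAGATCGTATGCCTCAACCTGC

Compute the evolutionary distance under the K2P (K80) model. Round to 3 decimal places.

0.574

Of 25 sites, 4 differences are transitions and 6 are transversions, so P = 4/25 = 0.16 and Q = 6/25 = 0.24.
Under the Kimura two-parameter model, d = −½ ln(1 − 2P − Q) − ¼ ln(1 − 2Q).
1 − 2P − Q = 0.44, giving −½ ln(0.44) = 0.410490.
1 − 2Q = 0.52, giving −¼ ln(0.52) = 0.163482.
d = 0.410490 + 0.163482 = 0.573972.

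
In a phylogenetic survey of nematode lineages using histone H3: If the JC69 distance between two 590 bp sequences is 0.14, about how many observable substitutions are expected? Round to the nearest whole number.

Invert JC69: p = (3/4)(1 − e^(−4d/3)) = 0.75 × (1 − e^(-0.186667)) = 0.75 × (1 − 0.829720) = 0.127710.
Expected differing sites = pL ≈ 0.127710 × 590 = 75.3489 ≈ 75.

75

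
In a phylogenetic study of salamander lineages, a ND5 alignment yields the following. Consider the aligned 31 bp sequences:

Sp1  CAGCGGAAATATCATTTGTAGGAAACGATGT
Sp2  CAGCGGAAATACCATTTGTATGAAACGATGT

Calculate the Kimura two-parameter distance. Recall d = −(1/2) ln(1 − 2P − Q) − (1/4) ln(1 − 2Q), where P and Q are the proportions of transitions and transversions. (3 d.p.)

0.068

Of 31 sites, 1 differences are transitions and 1 are transversions, so P = 1/31 ≈ 0.032258 and Q = 1/31 ≈ 0.032258.
Under the Kimura two-parameter model, d = −½ ln(1 − 2P − Q) − ¼ ln(1 − 2Q).
1 − 2P − Q = 0.903226, giving −½ ln(0.903226) = 0.050891.
1 − 2Q = 0.935484, giving −¼ ln(0.935484) = 0.016673.
d = 0.050891 + 0.016673 = 0.067564.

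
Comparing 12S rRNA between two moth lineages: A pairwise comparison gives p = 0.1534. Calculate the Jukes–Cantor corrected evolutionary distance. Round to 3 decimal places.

d = −(3/4) ln(1 − 4p/3) = −0.75 ln(1 − 0.204533) = −0.75 ln(0.795467)
  = −0.75 × (-0.228826) = 0.171620 substitutions/site.

0.172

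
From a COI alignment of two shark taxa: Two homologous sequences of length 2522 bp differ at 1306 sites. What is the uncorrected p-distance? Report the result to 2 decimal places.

p = 1306/2522 = 0.517842… ≈ 0.52 (to 2 d.p.).

0.52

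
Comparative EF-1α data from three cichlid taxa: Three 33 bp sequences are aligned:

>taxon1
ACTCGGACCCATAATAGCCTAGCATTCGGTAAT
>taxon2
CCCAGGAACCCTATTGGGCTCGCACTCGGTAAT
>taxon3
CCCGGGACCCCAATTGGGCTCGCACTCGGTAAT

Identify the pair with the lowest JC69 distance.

taxon2 and taxon3

taxon1–taxon2: 10/33 differ, p = 0.303, d = 0.388.
taxon1–taxon3: 10/33 differ, p = 0.303, d = 0.388.
taxon2–taxon3: 3/33 differ, p = 0.091, d = 0.097.
The smallest distance is between taxon2 and taxon3.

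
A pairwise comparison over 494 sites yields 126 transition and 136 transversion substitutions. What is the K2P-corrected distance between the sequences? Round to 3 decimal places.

0.970

P = 126/494 ≈ 0.255061 and Q = 136/494 ≈ 0.275304.
Under the Kimura two-parameter model, d = −½ ln(1 − 2P − Q) − ¼ ln(1 − 2Q).
1 − 2P − Q = 0.214574, giving −½ ln(0.214574) = 0.769550.
1 − 2Q = 0.449392, giving −¼ ln(0.449392) = 0.199965.
d = 0.769550 + 0.199965 = 0.969515.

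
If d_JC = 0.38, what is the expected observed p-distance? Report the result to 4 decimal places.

0.2981

p = (3/4)(1 − e^(−4d/3)) = 0.75 × (1 − e^(-0.506667)) = 0.75 × (1 − 0.602500) = 0.298125.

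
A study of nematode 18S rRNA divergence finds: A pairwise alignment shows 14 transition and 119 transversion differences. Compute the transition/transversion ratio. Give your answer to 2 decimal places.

R = 14/119 = 0.117647… ≈ 0.12 (to 2 d.p.).

0.12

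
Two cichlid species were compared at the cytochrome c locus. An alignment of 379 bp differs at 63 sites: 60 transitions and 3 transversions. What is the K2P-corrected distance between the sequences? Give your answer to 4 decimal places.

P = 60/379 ≈ 0.158311 and Q = 3/379 ≈ 0.007916.
Under the Kimura two-parameter model, d = −½ ln(1 − 2P − Q) − ¼ ln(1 − 2Q).
1 − 2P − Q = 0.675462, giving −½ ln(0.675462) = 0.196179.
1 − 2Q = 0.984168, giving −¼ ln(0.984168) = 0.003990.
d = 0.196179 + 0.003990 = 0.200169.

0.2002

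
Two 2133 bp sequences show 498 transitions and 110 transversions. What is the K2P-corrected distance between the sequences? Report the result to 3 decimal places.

P = 498/2133 ≈ 0.233474 and Q = 110/2133 ≈ 0.051571.
Under the Kimura two-parameter model, d = −½ ln(1 − 2P − Q) − ¼ ln(1 − 2Q).
1 − 2P − Q = 0.481481, giving −½ ln(0.481481) = 0.365444.
1 − 2Q = 0.896858, giving −¼ ln(0.896858) = 0.027214.
d = 0.365444 + 0.027214 = 0.392658.

0.393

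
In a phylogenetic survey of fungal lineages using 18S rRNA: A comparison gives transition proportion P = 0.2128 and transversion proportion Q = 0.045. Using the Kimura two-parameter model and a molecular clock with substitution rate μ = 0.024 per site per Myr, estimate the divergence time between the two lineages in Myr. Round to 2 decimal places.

Under the Kimura two-parameter model, d = −½ ln(1 − 2P − Q) − ¼ ln(1 − 2Q).
1 − 2P − Q = 0.5294, giving −½ ln(0.5294) = 0.318005.
1 − 2Q = 0.91, giving −¼ ln(0.91) = 0.023578.
d = 0.318005 + 0.023578 = 0.341583.
Under a molecular clock d = 2μt, so t = d/(2μ) = 0.341583 / (2 × 0.024) = 7.12 Myr.

7.12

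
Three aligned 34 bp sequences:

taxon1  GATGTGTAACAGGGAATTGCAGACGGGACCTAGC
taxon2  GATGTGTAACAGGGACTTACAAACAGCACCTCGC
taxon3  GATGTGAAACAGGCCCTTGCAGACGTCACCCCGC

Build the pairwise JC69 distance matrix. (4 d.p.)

taxon1–taxon2: 6/34 sites differ → p ≈ 0.176471, d = −0.75 ln(1 − 0.235295) = 0.201199 ≈ 0.2012.
taxon1–taxon3: 8/34 sites differ → p ≈ 0.235294, d = −0.75 ln(1 − 0.313725) = 0.282358 ≈ 0.2824.
taxon2–taxon3: 8/34 sites differ → p ≈ 0.235294, d = −0.75 ln(1 − 0.313725) = 0.282358 ≈ 0.2824.

d(taxon1,taxon2) = 0.2012, d(taxon1,taxon3) = 0.2824, d(taxon2,taxon3) = 0.2824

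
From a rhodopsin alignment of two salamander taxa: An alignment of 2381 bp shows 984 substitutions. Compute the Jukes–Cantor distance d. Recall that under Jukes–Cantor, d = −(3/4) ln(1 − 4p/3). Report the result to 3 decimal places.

0.601

p = 984/2381 ≈ 0.413272.
d = −(3/4) ln(1 − 4p/3) = −0.75 ln(1 − 0.551029) = −0.75 ln(0.448971)
  = −0.75 × (-0.800797) = 0.600598 substitutions/site.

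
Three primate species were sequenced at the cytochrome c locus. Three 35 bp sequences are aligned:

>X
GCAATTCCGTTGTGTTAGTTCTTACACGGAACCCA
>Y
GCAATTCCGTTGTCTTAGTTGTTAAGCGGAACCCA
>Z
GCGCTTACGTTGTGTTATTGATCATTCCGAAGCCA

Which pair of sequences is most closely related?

X and Y

X–Y: 4/35 differ, p = 0.114, d = 0.124.
X–Z: 11/35 differ, p = 0.314, d = 0.407.
Y–Z: 12/35 differ, p = 0.343, d = 0.458.
The smallest distance is between X and Y.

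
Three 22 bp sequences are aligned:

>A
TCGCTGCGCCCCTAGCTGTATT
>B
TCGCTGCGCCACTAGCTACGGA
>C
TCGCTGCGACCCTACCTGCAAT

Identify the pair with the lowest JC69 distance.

A–B: 6/22 differ, p = 0.273, d = 0.339.
A–C: 4/22 differ, p = 0.182, d = 0.208.
B–C: 7/22 differ, p = 0.318, d = 0.414.
The smallest distance is between A and C.

A and C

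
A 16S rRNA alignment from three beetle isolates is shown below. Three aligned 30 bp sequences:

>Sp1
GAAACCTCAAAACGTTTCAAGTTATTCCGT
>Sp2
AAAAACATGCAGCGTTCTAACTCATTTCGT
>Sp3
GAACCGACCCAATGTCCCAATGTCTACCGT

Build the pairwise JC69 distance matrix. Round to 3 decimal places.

d(Sp1,Sp2) = 0.572, d(Sp1,Sp3) = 0.572, d(Sp2,Sp3) = 0.931

Sp1–Sp2: 12/30 sites differ → p = 0.4, d = −0.75 ln(1 − 0.533333) = 0.571605 ≈ 0.572.
Sp1–Sp3: 12/30 sites differ → p = 0.4, d = −0.75 ln(1 − 0.533333) = 0.571605 ≈ 0.572.
Sp2–Sp3: 16/30 sites differ → p ≈ 0.533333, d = −0.75 ln(1 − 0.711111) = 0.931285 ≈ 0.931.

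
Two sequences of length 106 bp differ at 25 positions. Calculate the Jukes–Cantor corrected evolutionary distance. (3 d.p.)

0.283

p = 25/106 ≈ 0.235849.
d = −(3/4) ln(1 − 4p/3) = −0.75 ln(1 − 0.314465) = −0.75 ln(0.685535)
  = −0.75 × (-0.377556) = 0.283167 substitutions/site.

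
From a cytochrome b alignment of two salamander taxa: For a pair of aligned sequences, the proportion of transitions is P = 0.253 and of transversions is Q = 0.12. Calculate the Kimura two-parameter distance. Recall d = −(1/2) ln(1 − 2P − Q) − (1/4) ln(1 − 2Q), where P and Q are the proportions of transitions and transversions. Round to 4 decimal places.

0.5604

Under the Kimura two-parameter model, d = −½ ln(1 − 2P − Q) − ¼ ln(1 − 2Q).
1 − 2P − Q = 0.374, giving −½ ln(0.374) = 0.491750.
1 − 2Q = 0.76, giving −¼ ln(0.76) = 0.068609.
d = 0.491750 + 0.068609 = 0.560359.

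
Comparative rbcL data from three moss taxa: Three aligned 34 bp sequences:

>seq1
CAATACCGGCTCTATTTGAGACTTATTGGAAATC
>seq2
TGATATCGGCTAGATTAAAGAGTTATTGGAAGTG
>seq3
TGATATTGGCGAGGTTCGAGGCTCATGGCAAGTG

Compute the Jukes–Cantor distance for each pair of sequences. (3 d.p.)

seq1–seq2: 10/34 sites differ → p ≈ 0.294118, d = −0.75 ln(1 − 0.392157) = 0.373379 ≈ 0.373.
seq1–seq3: 15/34 sites differ → p ≈ 0.441176, d = −0.75 ln(1 − 0.588235) = 0.665477 ≈ 0.665.
seq2–seq3: 10/34 sites differ → p ≈ 0.294118, d = −0.75 ln(1 − 0.392157) = 0.373379 ≈ 0.373.

d(seq1,seq2) = 0.373, d(seq1,seq3) = 0.665, d(seq2,seq3) = 0.373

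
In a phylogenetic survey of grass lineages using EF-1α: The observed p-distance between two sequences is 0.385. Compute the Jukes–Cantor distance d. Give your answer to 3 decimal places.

d = −(3/4) ln(1 − 4p/3) = −0.75 ln(1 − 0.513333) = −0.75 ln(0.486667)
  = −0.75 × (-0.720175) = 0.540131 substitutions/site.

0.540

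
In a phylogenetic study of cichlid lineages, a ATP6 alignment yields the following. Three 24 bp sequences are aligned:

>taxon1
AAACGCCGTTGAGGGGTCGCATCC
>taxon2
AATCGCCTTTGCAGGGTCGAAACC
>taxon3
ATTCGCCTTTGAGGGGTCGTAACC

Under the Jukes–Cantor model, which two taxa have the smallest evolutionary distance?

taxon1–taxon2: 6/24 differ, p = 0.250, d = 0.304.
taxon1–taxon3: 5/24 differ, p = 0.208, d = 0.244.
taxon2–taxon3: 4/24 differ, p = 0.167, d = 0.188.
The smallest distance is between taxon2 and taxon3.

taxon2 and taxon3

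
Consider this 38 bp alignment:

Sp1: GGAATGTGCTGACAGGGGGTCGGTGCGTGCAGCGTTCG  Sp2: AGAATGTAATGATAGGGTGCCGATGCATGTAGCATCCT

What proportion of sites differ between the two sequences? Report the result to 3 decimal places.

The sequences differ at 12 of 38 positions.
p = 12/38 = 0.315789… ≈ 0.316 (to 3 d.p.).

0.316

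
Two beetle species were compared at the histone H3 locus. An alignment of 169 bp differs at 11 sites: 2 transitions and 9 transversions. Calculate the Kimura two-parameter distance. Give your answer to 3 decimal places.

0.068

P = 2/169 ≈ 0.011834 and Q = 9/169 ≈ 0.053254.
Under the Kimura two-parameter model, d = −½ ln(1 − 2P − Q) − ¼ ln(1 − 2Q).
1 − 2P − Q = 0.923078, giving −½ ln(0.923078) = 0.040021.
1 − 2Q = 0.893492, giving −¼ ln(0.893492) = 0.028154.
d = 0.040021 + 0.028154 = 0.068175.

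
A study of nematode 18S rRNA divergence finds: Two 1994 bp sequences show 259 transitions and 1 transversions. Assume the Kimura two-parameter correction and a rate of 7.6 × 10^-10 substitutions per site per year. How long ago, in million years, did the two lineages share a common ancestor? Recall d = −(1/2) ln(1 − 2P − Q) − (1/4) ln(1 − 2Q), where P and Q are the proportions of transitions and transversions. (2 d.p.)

99.34

P = 259/1994 ≈ 0.12989 and Q = 1/1994 ≈ 0.000502.
Under the Kimura two-parameter model, d = −½ ln(1 − 2P − Q) − ¼ ln(1 − 2Q).
1 − 2P − Q = 0.739718, giving −½ ln(0.739718) = 0.150743.
1 − 2Q = 0.998996, giving −¼ ln(0.998996) = 0.000251.
d = 0.150743 + 0.000251 = 0.150994.
Under a molecular clock d = 2μt, so t = d/(2μ) = 0.150994 / (2 × 7.6 × 10^-10) = 99.34 million years.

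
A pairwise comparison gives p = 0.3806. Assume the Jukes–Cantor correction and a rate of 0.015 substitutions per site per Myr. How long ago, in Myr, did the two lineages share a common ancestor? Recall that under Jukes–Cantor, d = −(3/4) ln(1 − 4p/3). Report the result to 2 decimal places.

17.70

d = −(3/4) ln(1 − 4p/3) = −0.75 ln(1 − 0.507467) = −0.75 ln(0.492533)
  = −0.75 × (-0.708194) = 0.531146 substitutions/site.
Under a molecular clock d = 2μt, so t = d/(2μ) = 0.531146 / (2 × 0.015) = 17.70 Myr.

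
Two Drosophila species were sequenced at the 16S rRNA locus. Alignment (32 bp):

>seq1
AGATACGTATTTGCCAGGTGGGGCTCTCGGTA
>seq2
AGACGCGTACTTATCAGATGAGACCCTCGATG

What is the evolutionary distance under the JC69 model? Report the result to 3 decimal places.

The sequences differ at 11 of 32 sites, so p = 11/32 = 0.34375.
d = −(3/4) ln(1 − 4p/3) = −0.75 ln(1 − 0.458333) = −0.75 ln(0.541667)
  = −0.75 × (-0.613104) = 0.459828 substitutions/site.

0.460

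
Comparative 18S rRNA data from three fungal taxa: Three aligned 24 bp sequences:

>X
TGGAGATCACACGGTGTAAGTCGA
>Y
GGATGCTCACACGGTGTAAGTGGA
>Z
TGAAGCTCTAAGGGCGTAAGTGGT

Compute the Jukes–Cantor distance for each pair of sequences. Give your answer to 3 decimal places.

X–Y: 5/24 sites differ → p ≈ 0.208333, d = −0.75 ln(1 − 0.277777) = 0.244066 ≈ 0.244.
X–Z: 8/24 sites differ → p ≈ 0.333333, d = −0.75 ln(1 − 0.444444) = 0.440839 ≈ 0.441.
Y–Z: 7/24 sites differ → p ≈ 0.291667, d = −0.75 ln(1 − 0.388889) = 0.369358 ≈ 0.369.

d(X,Y) = 0.244, d(X,Z) = 0.441, d(Y,Z) = 0.369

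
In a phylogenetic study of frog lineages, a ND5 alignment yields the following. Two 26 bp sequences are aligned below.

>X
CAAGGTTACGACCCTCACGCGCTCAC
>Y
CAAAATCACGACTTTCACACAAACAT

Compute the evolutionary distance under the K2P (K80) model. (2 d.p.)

Of 26 sites, 8 differences are transitions and 2 are transversions, so P = 8/26 ≈ 0.307692 and Q = 2/26 ≈ 0.076923.
Under the Kimura two-parameter model, d = −½ ln(1 − 2P − Q) − ¼ ln(1 − 2Q).
1 − 2P − Q = 0.307693, giving −½ ln(0.307693) = 0.589326.
1 − 2Q = 0.846154, giving −¼ ln(0.846154) = 0.041763.
d = 0.589326 + 0.041763 = 0.631089.

0.63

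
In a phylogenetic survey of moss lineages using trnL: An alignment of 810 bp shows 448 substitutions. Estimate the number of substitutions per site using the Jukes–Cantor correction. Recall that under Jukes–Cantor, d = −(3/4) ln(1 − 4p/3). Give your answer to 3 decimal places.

p = 448/810 ≈ 0.553086.
d = −(3/4) ln(1 − 4p/3) = −0.75 ln(1 − 0.737448) = −0.75 ln(0.262552)
  = −0.75 × (-1.337306) = 1.002980 substitutions/site.

1.003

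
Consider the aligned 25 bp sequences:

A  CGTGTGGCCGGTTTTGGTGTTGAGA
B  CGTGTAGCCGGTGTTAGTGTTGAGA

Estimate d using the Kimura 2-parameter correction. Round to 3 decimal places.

0.132

Of 25 sites, 2 differences are transitions and 1 are transversions, so P = 2/25 = 0.08 and Q = 1/25 = 0.04.
Under the Kimura two-parameter model, d = −½ ln(1 − 2P − Q) − ¼ ln(1 − 2Q).
1 − 2P − Q = 0.8, giving −½ ln(0.8) = 0.111572.
1 − 2Q = 0.92, giving −¼ ln(0.92) = 0.020845.
d = 0.111572 + 0.020845 = 0.132417.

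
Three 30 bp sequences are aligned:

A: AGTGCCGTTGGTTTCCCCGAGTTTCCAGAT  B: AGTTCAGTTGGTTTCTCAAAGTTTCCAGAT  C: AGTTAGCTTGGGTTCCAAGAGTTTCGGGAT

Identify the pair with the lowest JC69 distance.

A and B

A–B: 5/30 differ, p = 0.167, d = 0.188.
A–C: 9/30 differ, p = 0.300, d = 0.383.
B–C: 9/30 differ, p = 0.300, d = 0.383.
The smallest distance is between A and B.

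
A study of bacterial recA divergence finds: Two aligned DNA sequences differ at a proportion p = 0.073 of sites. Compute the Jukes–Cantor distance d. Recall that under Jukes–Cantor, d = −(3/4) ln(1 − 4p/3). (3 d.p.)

0.077

d = −(3/4) ln(1 − 4p/3) = −0.75 ln(1 − 0.097333) = −0.75 ln(0.902667)
  = −0.75 × (-0.102402) = 0.076802 substitutions/site.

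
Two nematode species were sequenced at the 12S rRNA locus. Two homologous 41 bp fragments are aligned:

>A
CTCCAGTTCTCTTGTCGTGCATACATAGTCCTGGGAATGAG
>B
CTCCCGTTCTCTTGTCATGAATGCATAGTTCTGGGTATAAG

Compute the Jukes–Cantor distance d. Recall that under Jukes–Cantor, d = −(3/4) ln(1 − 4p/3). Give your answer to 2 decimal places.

The sequences differ at 7 of 41 sites (5, 17, 20, 23, 30, 36, 39), so p = 7/41 ≈ 0.170732.
d = −(3/4) ln(1 − 4p/3) = −0.75 ln(1 − 0.227643) = −0.75 ln(0.772357)
  = −0.75 × (-0.258308) = 0.193731 substitutions/site.

0.19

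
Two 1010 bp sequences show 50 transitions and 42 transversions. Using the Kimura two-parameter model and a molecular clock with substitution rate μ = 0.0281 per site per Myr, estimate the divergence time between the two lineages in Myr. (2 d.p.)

P = 50/1010 ≈ 0.049505 and Q = 42/1010 ≈ 0.041584.
Under the Kimura two-parameter model, d = −½ ln(1 − 2P − Q) − ¼ ln(1 − 2Q).
1 − 2P − Q = 0.859406, giving −½ ln(0.859406) = 0.075757.
1 − 2Q = 0.916832, giving −¼ ln(0.916832) = 0.021708.
d = 0.075757 + 0.021708 = 0.097465.
Under a molecular clock d = 2μt, so t = d/(2μ) = 0.097465 / (2 × 0.0281) = 1.73 Myr.

1.73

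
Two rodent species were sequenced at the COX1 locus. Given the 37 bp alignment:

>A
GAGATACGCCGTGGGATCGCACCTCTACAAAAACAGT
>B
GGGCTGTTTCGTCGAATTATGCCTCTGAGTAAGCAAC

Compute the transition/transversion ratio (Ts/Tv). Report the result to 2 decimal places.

Transitions are A↔G and C↔T; transversions are all other mismatches.
Transitions: 14. Transversions: 5.
R = 14/5 = 2.80.

2.80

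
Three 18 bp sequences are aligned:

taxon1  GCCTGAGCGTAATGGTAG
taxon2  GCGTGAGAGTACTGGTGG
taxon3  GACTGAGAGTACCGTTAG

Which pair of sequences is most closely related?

taxon1 and taxon2

taxon1–taxon2: 4/18 differ, p = 0.222, d = 0.264.
taxon1–taxon3: 5/18 differ, p = 0.278, d = 0.347.
taxon2–taxon3: 5/18 differ, p = 0.278, d = 0.347.
The smallest distance is between taxon1 and taxon2.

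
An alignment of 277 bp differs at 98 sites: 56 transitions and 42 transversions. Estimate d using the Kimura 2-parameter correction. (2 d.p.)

0.50

P = 56/277 ≈ 0.202166 and Q = 42/277 ≈ 0.151625.
Under the Kimura two-parameter model, d = −½ ln(1 − 2P − Q) − ¼ ln(1 − 2Q).
1 − 2P − Q = 0.444043, giving −½ ln(0.444043) = 0.405917.
1 − 2Q = 0.69675, giving −¼ ln(0.69675) = 0.090332.
d = 0.405917 + 0.090332 = 0.496249.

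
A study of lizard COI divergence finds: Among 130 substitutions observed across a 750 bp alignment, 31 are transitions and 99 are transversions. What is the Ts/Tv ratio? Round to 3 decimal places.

0.313

R = 31/99 = 0.313131… ≈ 0.313 (to 3 d.p.).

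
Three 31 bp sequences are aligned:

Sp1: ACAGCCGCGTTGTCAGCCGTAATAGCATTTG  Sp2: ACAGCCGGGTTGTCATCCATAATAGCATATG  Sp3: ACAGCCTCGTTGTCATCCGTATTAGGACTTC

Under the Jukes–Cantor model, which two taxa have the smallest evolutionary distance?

Sp1 and Sp2

Sp1–Sp2: 4/31 differ, p = 0.129, d = 0.142.
Sp1–Sp3: 6/31 differ, p = 0.194, d = 0.224.
Sp2–Sp3: 8/31 differ, p = 0.258, d = 0.316.
The smallest distance is between Sp1 and Sp2.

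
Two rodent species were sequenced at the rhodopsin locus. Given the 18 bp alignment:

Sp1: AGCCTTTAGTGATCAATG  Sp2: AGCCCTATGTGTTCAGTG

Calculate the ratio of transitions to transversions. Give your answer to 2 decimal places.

0.67

Transitions are A↔G and C↔T; transversions are all other mismatches.
Transitions: 2. Transversions: 3.
R = 2/3 = 0.666666… ≈ 0.67 (to 2 d.p.).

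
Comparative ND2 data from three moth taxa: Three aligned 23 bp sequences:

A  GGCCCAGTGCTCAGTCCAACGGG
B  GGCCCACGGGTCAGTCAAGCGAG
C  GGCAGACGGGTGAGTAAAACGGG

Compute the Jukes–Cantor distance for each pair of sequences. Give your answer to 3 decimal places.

A–B: 6/23 sites differ → p ≈ 0.26087, d = −0.75 ln(1 − 0.347827) = 0.320584 ≈ 0.321.
A–C: 8/23 sites differ → p ≈ 0.347826, d = −0.75 ln(1 − 0.463768) = 0.467391 ≈ 0.467.
B–C: 6/23 sites differ → p ≈ 0.26087, d = −0.75 ln(1 − 0.347827) = 0.320584 ≈ 0.321.

d(A,B) = 0.321, d(A,C) = 0.467, d(B,C) = 0.321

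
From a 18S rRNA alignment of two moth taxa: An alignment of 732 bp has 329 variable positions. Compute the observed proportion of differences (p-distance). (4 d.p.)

0.4495

p = 329/732 = 0.449453… ≈ 0.4495 (to 4 d.p.).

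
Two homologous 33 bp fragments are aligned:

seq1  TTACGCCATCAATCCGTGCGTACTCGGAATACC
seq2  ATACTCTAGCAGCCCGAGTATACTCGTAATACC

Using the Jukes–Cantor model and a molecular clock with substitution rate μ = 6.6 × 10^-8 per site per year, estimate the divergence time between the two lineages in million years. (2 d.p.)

The sequences differ at 10 of 33 sites (1, 5, 7, 9, 12, 13, 17, 19, 20, 27), so p = 10/33 ≈ 0.30303.
d = −(3/4) ln(1 − 4p/3) = −0.75 ln(1 − 0.40404) = −0.75 ln(0.59596)
  = −0.75 × (-0.517582) = 0.388187 substitutions/site.
Under a molecular clock d = 2μt, so t = d/(2μ) = 0.388187 / (2 × 6.6 × 10^-8) = 2.94 million years.

2.94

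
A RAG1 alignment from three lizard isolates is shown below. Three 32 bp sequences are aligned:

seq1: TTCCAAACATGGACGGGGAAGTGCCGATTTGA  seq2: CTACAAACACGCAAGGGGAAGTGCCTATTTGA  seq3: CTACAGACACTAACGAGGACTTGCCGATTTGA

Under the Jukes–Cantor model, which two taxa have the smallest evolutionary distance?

seq1 and seq2

seq1–seq2: 6/32 differ, p = 0.188, d = 0.216.
seq1–seq3: 9/32 differ, p = 0.281, d = 0.353.
seq2–seq3: 8/32 differ, p = 0.250, d = 0.304.
The smallest distance is between seq1 and seq2.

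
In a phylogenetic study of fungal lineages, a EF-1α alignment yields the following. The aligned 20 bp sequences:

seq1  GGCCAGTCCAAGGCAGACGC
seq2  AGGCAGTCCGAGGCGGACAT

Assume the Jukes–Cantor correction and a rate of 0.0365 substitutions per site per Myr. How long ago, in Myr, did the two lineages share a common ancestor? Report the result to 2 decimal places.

5.25

The sequences differ at 6 of 20 sites (1, 3, 10, 15, 19, 20), so p = 6/20 = 0.3.
d = −(3/4) ln(1 − 4p/3) = −0.75 ln(1 − 0.4) = −0.75 ln(0.6)
  = −0.75 × (-0.510826) = 0.383120 substitutions/site.
Under a molecular clock d = 2μt, so t = d/(2μ) = 0.383120 / (2 × 0.0365) = 5.25 Myr.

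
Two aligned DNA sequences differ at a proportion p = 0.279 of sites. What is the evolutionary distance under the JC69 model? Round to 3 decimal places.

0.349

d = −(3/4) ln(1 − 4p/3) = −0.75 ln(1 − 0.372) = −0.75 ln(0.628)
  = −0.75 × (-0.465215) = 0.348911 substitutions/site.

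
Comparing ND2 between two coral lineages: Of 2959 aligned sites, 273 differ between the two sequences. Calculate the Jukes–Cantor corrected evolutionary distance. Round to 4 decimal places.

p = 273/2959 ≈ 0.092261.
d = −(3/4) ln(1 − 4p/3) = −0.75 ln(1 − 0.123015) = −0.75 ln(0.876985)
  = −0.75 × (-0.131265) = 0.098449 substitutions/site.

0.0984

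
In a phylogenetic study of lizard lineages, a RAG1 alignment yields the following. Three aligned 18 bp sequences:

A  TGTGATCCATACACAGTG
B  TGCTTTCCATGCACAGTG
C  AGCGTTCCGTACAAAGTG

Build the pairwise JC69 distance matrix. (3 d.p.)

A–B: 4/18 sites differ → p ≈ 0.222222, d = −0.75 ln(1 − 0.296296) = 0.263548 ≈ 0.264.
A–C: 5/18 sites differ → p ≈ 0.277778, d = −0.75 ln(1 − 0.370371) = 0.346968 ≈ 0.347.
B–C: 5/18 sites differ → p ≈ 0.277778, d = −0.75 ln(1 − 0.370371) = 0.346968 ≈ 0.347.

d(A,B) = 0.264, d(A,C) = 0.347, d(B,C) = 0.347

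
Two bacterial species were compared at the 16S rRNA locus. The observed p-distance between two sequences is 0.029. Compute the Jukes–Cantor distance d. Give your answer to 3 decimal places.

d = −(3/4) ln(1 − 4p/3) = −0.75 ln(1 − 0.038667) = −0.75 ln(0.961333)
  = −0.75 × (-0.039434) = 0.029576 substitutions/site.

0.030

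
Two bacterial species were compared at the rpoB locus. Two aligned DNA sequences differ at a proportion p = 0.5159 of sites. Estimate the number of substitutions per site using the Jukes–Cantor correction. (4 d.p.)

d = −(3/4) ln(1 − 4p/3) = −0.75 ln(1 − 0.687867) = −0.75 ln(0.312133)
  = −0.75 × (-1.164326) = 0.873245 substitutions/site.

0.8732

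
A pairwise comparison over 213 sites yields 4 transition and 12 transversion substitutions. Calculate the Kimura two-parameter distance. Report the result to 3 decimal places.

P = 4/213 ≈ 0.018779 and Q = 12/213 ≈ 0.056338.
Under the Kimura two-parameter model, d = −½ ln(1 − 2P − Q) − ¼ ln(1 − 2Q).
1 − 2P − Q = 0.906104, giving −½ ln(0.906104) = 0.049301.
1 − 2Q = 0.887324, giving −¼ ln(0.887324) = 0.029886.
d = 0.049301 + 0.029886 = 0.079187.

0.079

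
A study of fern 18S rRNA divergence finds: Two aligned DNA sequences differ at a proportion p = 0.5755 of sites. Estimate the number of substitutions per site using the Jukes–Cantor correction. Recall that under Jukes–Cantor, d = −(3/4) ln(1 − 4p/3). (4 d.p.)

d = −(3/4) ln(1 − 4p/3) = −0.75 ln(1 − 0.767333) = −0.75 ln(0.232667)
  = −0.75 × (-1.458147) = 1.093610 substitutions/site.

1.0936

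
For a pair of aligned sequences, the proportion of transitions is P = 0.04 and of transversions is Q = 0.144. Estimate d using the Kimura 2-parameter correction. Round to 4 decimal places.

0.2117

Under the Kimura two-parameter model, d = −½ ln(1 − 2P − Q) − ¼ ln(1 − 2Q).
1 − 2P − Q = 0.776, giving −½ ln(0.776) = 0.126801.
1 − 2Q = 0.712, giving −¼ ln(0.712) = 0.084919.
d = 0.126801 + 0.084919 = 0.211720.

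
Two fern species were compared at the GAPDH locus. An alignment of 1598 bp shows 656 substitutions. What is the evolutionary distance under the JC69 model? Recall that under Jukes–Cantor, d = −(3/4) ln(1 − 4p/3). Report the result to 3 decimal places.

p = 656/1598 ≈ 0.410513.
d = −(3/4) ln(1 − 4p/3) = −0.75 ln(1 − 0.547351) = −0.75 ln(0.452649)
  = −0.75 × (-0.792638) = 0.594479 substitutions/site.

0.594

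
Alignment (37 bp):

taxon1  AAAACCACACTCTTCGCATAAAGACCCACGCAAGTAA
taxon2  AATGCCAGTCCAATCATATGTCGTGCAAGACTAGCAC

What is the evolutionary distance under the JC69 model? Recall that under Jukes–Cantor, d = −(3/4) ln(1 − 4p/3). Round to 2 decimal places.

The sequences differ at 20 of 37 sites, so p = 20/37 ≈ 0.540541.
d = −(3/4) ln(1 − 4p/3) = −0.75 ln(1 − 0.720721) = −0.75 ln(0.279279)
  = −0.75 × (-1.275544) = 0.956658 substitutions/site.

0.96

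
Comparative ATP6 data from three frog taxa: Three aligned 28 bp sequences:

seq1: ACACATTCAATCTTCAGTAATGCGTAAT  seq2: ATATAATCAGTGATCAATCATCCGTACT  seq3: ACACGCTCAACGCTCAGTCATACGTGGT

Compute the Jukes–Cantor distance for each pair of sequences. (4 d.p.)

seq1–seq2: 10/28 sites differ → p ≈ 0.357143, d = −0.75 ln(1 − 0.476191) = 0.484971 ≈ 0.4850.
seq1–seq3: 9/28 sites differ → p ≈ 0.321429, d = −0.75 ln(1 − 0.428572) = 0.419713 ≈ 0.4197.
seq2–seq3: 11/28 sites differ → p ≈ 0.392857, d = −0.75 ln(1 − 0.523809) = 0.556452 ≈ 0.5565.

d(seq1,seq2) = 0.4850, d(seq1,seq3) = 0.4197, d(seq2,seq3) = 0.5565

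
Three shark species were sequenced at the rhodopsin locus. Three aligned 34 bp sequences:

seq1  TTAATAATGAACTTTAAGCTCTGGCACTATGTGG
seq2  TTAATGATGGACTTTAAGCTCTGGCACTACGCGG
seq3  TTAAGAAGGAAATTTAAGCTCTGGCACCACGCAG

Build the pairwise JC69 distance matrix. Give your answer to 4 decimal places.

seq1–seq2: 4/34 sites differ → p ≈ 0.117647, d = −0.75 ln(1 − 0.156863) = 0.127969 ≈ 0.1280.
seq1–seq3: 7/34 sites differ → p ≈ 0.205882, d = −0.75 ln(1 − 0.274509) = 0.240680 ≈ 0.2407.
seq2–seq3: 7/34 sites differ → p ≈ 0.205882, d = −0.75 ln(1 − 0.274509) = 0.240680 ≈ 0.2407.

d(seq1,seq2) = 0.1280, d(seq1,seq3) = 0.2407, d(seq2,seq3) = 0.2407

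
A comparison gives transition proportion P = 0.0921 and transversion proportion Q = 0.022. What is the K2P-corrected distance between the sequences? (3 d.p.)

Under the Kimura two-parameter model, d = −½ ln(1 − 2P − Q) − ¼ ln(1 − 2Q).
1 − 2P − Q = 0.7938, giving −½ ln(0.7938) = 0.115462.
1 − 2Q = 0.956, giving −¼ ln(0.956) = 0.011249.
d = 0.115462 + 0.011249 = 0.126711.

0.127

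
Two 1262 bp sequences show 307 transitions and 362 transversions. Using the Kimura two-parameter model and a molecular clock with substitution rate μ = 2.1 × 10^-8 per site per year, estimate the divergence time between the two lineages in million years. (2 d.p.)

22.75

P = 307/1262 ≈ 0.243265 and Q = 362/1262 ≈ 0.286846.
Under the Kimura two-parameter model, d = −½ ln(1 − 2P − Q) − ¼ ln(1 − 2Q).
1 − 2P − Q = 0.226624, giving −½ ln(0.226624) = 0.742232.
1 − 2Q = 0.426308, giving −¼ ln(0.426308) = 0.213148.
d = 0.742232 + 0.213148 = 0.955380.
Under a molecular clock d = 2μt, so t = d/(2μ) = 0.955380 / (2 × 2.1 × 10^-8) = 22.75 million years.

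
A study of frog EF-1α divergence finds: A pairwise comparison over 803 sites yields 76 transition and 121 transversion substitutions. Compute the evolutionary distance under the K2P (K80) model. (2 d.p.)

0.30

P = 76/803 ≈ 0.094645 and Q = 121/803 ≈ 0.150685.
Under the Kimura two-parameter model, d = −½ ln(1 − 2P − Q) − ¼ ln(1 − 2Q).
1 − 2P − Q = 0.660025, giving −½ ln(0.660025) = 0.207739.
1 − 2Q = 0.69863, giving −¼ ln(0.69863) = 0.089659.
d = 0.207739 + 0.089659 = 0.297398.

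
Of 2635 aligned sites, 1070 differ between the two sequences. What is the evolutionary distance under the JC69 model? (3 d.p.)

0.585

p = 1070/2635 ≈ 0.406072.
d = −(3/4) ln(1 − 4p/3) = −0.75 ln(1 − 0.541429) = −0.75 ln(0.458571)
  = −0.75 × (-0.779640) = 0.584730 substitutions/site.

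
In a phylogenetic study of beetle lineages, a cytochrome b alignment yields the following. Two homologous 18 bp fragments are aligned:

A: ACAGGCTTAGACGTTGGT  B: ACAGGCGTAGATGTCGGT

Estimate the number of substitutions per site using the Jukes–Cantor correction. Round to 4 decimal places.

The sequences differ at 3 of 18 sites (7, 12, 15), so p = 3/18 ≈ 0.166667.
d = −(3/4) ln(1 − 4p/3) = −0.75 ln(1 − 0.222223) = −0.75 ln(0.777777)
  = −0.75 × (-0.251315) = 0.188486 substitutions/site.

0.1885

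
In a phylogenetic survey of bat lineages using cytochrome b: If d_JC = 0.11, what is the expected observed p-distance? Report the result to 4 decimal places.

p = (3/4)(1 − e^(−4d/3)) = 0.75 × (1 − e^(-0.146667)) = 0.75 × (1 − 0.863582) = 0.102314.

0.1023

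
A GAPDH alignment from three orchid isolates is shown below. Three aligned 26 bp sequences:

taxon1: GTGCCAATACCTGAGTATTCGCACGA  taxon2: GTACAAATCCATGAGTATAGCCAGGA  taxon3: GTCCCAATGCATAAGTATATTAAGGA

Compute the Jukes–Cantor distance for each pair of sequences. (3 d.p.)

d(taxon1,taxon2) = 0.396, d(taxon1,taxon3) = 0.464, d(taxon2,taxon3) = 0.334

taxon1–taxon2: 8/26 sites differ → p ≈ 0.307692, d = −0.75 ln(1 − 0.410256) = 0.396050 ≈ 0.396.
taxon1–taxon3: 9/26 sites differ → p ≈ 0.346154, d = −0.75 ln(1 − 0.461539) = 0.464280 ≈ 0.464.
taxon2–taxon3: 7/26 sites differ → p ≈ 0.269231, d = −0.75 ln(1 − 0.358975) = 0.333515 ≈ 0.334.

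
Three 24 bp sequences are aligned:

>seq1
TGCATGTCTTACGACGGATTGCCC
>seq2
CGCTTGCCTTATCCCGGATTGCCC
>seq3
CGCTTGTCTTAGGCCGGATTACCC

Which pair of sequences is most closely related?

seq1–seq2: 6/24 differ, p = 0.250, d = 0.304.
seq1–seq3: 5/24 differ, p = 0.208, d = 0.244.
seq2–seq3: 4/24 differ, p = 0.167, d = 0.188.
The smallest distance is between seq2 and seq3.

seq2 and seq3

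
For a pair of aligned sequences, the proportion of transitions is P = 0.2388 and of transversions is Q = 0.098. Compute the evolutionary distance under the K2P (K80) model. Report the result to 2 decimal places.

0.48

Under the Kimura two-parameter model, d = −½ ln(1 − 2P − Q) − ¼ ln(1 − 2Q).
1 − 2P − Q = 0.4244, giving −½ ln(0.4244) = 0.428539.
1 − 2Q = 0.804, giving −¼ ln(0.804) = 0.054539.
d = 0.428539 + 0.054539 = 0.483078.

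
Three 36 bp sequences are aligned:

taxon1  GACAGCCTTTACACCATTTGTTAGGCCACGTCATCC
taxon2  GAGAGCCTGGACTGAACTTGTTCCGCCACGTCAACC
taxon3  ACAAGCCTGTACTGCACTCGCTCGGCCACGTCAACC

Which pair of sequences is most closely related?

taxon1–taxon2: 10/36 differ, p = 0.278, d = 0.347.
taxon1–taxon3: 11/36 differ, p = 0.306, d = 0.392.
taxon2–taxon3: 8/36 differ, p = 0.222, d = 0.264.
The smallest distance is between taxon2 and taxon3.

taxon2 and taxon3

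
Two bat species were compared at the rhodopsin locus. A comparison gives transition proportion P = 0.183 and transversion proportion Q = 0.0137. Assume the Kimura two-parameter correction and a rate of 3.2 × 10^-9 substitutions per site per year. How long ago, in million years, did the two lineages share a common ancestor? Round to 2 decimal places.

38.39

Under the Kimura two-parameter model, d = −½ ln(1 − 2P − Q) − ¼ ln(1 − 2Q).
1 − 2P − Q = 0.6203, giving −½ ln(0.6203) = 0.238776.
1 − 2Q = 0.9726, giving −¼ ln(0.9726) = 0.006946.
d = 0.238776 + 0.006946 = 0.245722.
Under a molecular clock d = 2μt, so t = d/(2μ) = 0.245722 / (2 × 3.2 × 10^-9) = 38.39 million years.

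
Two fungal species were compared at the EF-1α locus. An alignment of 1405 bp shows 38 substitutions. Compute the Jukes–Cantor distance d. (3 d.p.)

p = 38/1405 ≈ 0.027046.
d = −(3/4) ln(1 − 4p/3) = −0.75 ln(1 − 0.036061) = −0.75 ln(0.963939)
  = −0.75 × (-0.036727) = 0.027545 substitutions/site.

0.028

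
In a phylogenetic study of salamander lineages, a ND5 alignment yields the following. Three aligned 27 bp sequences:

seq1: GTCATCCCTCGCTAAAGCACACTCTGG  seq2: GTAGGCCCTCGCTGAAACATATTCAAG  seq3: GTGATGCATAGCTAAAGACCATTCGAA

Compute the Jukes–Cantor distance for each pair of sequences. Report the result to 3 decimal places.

seq1–seq2: 9/27 sites differ → p ≈ 0.333333, d = −0.75 ln(1 − 0.444444) = 0.440839 ≈ 0.441.
seq1–seq3: 10/27 sites differ → p ≈ 0.37037, d = −0.75 ln(1 − 0.493827) = 0.510658 ≈ 0.511.
seq2–seq3: 13/27 sites differ → p ≈ 0.481481, d = −0.75 ln(1 − 0.641975) = 0.770364 ≈ 0.770.

d(seq1,seq2) = 0.441, d(seq1,seq3) = 0.511, d(seq2,seq3) = 0.770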